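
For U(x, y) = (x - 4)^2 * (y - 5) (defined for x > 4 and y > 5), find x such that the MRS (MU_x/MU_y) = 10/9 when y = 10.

MU_x = 2·(x−4)·(y−5), MU_y = (x−4)^2.
MRS = (2/1)·(y−5)/(x−4).
Substitute y = 10: MRS = 10/(x − 4). Setting this equal to 10/9 gives x − 4 = 10/(10/9) = 9, so x = 13.

x = 13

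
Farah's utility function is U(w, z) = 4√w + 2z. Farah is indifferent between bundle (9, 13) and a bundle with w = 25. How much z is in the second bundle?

U(9, 13) = 38.
Set U(25, z) = 38 and solve.
With w = 25: √25 = 5, so 2z = 38 − 4·5 = 18 and z = 9.
Check: U(25, 9) = 38.

z = 9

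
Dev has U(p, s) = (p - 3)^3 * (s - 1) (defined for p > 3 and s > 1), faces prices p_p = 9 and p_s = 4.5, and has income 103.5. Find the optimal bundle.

p* = 9, s* = 5

MU_p = 3·(p−3)^2·(s−1), MU_s = (p−3)^3.
MRS = (3/1)·(s−1)/(p−3).
Tangency: set MRS = p_p/p_s = 9/4.5 = 2.
So (3/1)·(s − 1)/(p − 3) = 2, i.e. (s − 1) = (2/3)·(p − 3).
Rewrite the budget in excess-of-subsistence terms: 9·(p − 3) + 4.5·(s − 1) = 103.5 − 9·3 − 4.5·1 = 72.
Substituting, 12·(p − 3) = 72, so p − 3 = 6 and p* = 9.
Then s − 1 = (2/3)·6 = 4, so s* = 5.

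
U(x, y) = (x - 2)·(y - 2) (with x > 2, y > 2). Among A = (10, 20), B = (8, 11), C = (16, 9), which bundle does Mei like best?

Bundle A

Evaluate utility at each bundle:
U(A) = 144.
U(B) = 54.
U(C) = 98.
Highest utility is A, so A ≻ C ≻ B.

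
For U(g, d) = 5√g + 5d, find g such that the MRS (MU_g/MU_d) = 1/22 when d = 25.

g = 121

MU_g = 5/(2√g), MU_d = 5.
MRS = 5/(2√g) ÷ 5.
MRS depends only on g: 0.5/√g = 1/22 ⇒ √g = 0.5/(1/22) = 11 ⇒ g = 121.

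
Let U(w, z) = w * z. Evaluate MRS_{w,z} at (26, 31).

MRS = 31/26

MU_w = z and MU_z = w.
MRS = MU_w/MU_z = z/w.
At (26, 31): MRS = 31/26.
So at (26, 31) the consumer would give up 31/26 units of z for one more unit of w.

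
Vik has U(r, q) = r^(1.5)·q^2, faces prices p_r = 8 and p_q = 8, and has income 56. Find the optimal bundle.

MU_r = 1.5·√r·q^2 and MU_q = 2·r^(1.5)·q.
MRS = MU_r/MU_q = (0.75)·q/r.
Tangency: set MRS = p_r/p_q = 8/8 = 1.
So (0.75)·q/r = 1, i.e. q = (4/3)·r.
Substitute into the budget 8·r + 8·q = 56: (56/3)·r = 56, so r* = 3.
Then q* = (4/3)·3 = 4.

r* = 3, q* = 4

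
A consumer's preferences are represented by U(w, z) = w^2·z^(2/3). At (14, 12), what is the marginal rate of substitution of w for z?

MU_w = 2·w·z^(2/3) and MU_z = 2/3·w^2·z^(-1/3).
MRS = MU_w/MU_z = (3)·z/w.
At (14, 12): MRS = 18/7.
So at (14, 12) the consumer would give up 18/7 units of z for one more unit of w.

MRS = 18/7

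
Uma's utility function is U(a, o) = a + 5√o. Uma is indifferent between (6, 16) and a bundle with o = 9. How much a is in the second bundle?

U(6, 16) = 26.
Set U(a, 9) = 26 and solve.
With o = 9: √9 = 3, so a = 26 − 5·3 = 11.
Check: U(11, 9) = 26.

a = 11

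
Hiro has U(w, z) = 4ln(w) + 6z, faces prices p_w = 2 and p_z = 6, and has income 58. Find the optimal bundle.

MU_w = 4/w, MU_z = 6.
MRS = 4/w ÷ 6.
Tangency: set MRS = p_w/p_z = 2/6 = 1/3.
MRS depends only on w: (2/3)/w = 1/3 ⇒ w* = (2/3)/(1/3) = 2.
From the budget, 6·z = 58 − 2·2 = 54, so z* = 9.

w* = 2, z* = 9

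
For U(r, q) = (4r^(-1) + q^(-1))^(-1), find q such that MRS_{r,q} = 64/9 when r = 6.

q = 8

For CES with ρ = -1, MRS = (4/1)·(q/r)^2.
Setting (4/1)·(q/6)^2 = 64/9 gives (q/6)^2 = 16/9, so q/6 = 4/3 and q = 8.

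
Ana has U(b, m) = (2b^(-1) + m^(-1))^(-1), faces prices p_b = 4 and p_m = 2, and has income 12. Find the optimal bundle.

b* = 2, m* = 2

For CES with ρ = -1, MRS = (2/1)·(m/b)^2.
Tangency: set MRS = p_b/p_m = 4/2 = 2.
So (m/b)^2 = 1; taking the square root, m/b = 1, i.e. m = b.
Substitute into the budget 4·b + 2·m = 12: 6·b = 12, so b* = 2 and m* = 2.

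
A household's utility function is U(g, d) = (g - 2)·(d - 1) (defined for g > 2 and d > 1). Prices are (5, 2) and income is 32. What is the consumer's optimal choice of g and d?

g* = 4, d* = 6

MU_g = (d−1), MU_d = (g−2).
MRS = (d−1)/(g−2).
Tangency: set MRS = p_g/p_d = 5/2 = 2.5.
So (d − 1)/(g − 2) = 2.5, i.e. (d − 1) = 2.5·(g − 2).
Rewrite the budget in excess-of-subsistence terms: 5·(g − 2) + 2·(d − 1) = 32 − 5·2 − 2·1 = 20.
Substituting, 10·(g − 2) = 20, so g − 2 = 2 and g* = 4.
Then d − 1 = 2.5·2 = 5, so d* = 6.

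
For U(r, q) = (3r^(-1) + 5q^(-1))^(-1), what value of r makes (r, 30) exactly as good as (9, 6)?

U depends on (r, q) only through S = 3r^(-1) + 5q^(-1), so equal utility means equal S. At (9, 6): S = 7/6.
With q = 30: 5·30^(-1) = 1/6, so 3r^(-1) = 7/6 − 1/6 = 1, i.e. r^(-1) = 1/3.
Hence r = 1/(1/3) = 3.
Check: U(3, 30) = 0.8571.

r = 3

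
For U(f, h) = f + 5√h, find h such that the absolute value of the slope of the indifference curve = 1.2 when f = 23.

MU_f = 1, MU_h = 5/(2√h).
MRS = 1 ÷ (5/(2√h)).
MRS depends only on h: 0.4·√h = 1.2 ⇒ √h = 1.2/0.4 = 3 ⇒ h = 9.

h = 9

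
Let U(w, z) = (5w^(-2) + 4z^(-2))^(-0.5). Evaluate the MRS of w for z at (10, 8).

For CES with ρ = -2, MRS = (5/4)·(z/w)^3.
At (10, 8): MRS = 16/25.
The indifference curve has slope −16/25 at this bundle.

MRS = 16/25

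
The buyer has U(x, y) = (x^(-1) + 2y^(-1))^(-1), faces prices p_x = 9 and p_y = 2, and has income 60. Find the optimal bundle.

For CES with ρ = -1, MRS = (1/2)·(y/x)^2.
Tangency: set MRS = p_x/p_y = 9/2 = 4.5.
So (y/x)^2 = 9; taking the square root, y/x = 3, i.e. y = 3·x.
Substitute into the budget 9·x + 2·y = 60: 15·x = 60, so x* = 4 and y* = 3·4 = 12.

x* = 4, y* = 12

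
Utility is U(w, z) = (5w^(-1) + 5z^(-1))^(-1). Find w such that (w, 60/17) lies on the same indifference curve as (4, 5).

w = 6

U depends on (w, z) only through S = 5w^(-1) + 5z^(-1), so equal utility means equal S. At (4, 5): S = 2.25.
With z = 60/17: 5·(60/17)^(-1) = 17/12, so 5w^(-1) = 2.25 − 17/12 = 5/6, i.e. w^(-1) = 1/6.
Hence w = 1/(1/6) = 6.
Check: U(6, 60/17) = 0.4444.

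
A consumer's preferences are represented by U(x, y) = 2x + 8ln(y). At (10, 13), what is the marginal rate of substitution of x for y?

MU_x = 2, MU_y = 8/y.
MRS = 2 ÷ (8/y).
At (10, 13): MRS = 3.25.
The indifference curve has slope −3.25 at this bundle.

MRS = 3.25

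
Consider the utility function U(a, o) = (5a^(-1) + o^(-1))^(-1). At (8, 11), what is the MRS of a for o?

For CES with ρ = -1, MRS = (5/1)·(o/a)^2.
At (8, 11): MRS = 605/64.
That is, one extra unit of a is worth 605/64 units of o at the margin.

MRS = 605/64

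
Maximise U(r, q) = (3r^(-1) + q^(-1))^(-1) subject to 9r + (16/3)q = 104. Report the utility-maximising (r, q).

r* = 8, q* = 6

For CES with ρ = -1, MRS = (3/1)·(q/r)^2.
Tangency: set MRS = p_r/p_q = 9/(16/3) = 27/16.
So (q/r)^2 = 9/16; taking the square root, q/r = 0.75, i.e. q = 0.75·r.
Substitute into the budget 9·r + (16/3)·q = 104: 13·r = 104, so r* = 8 and q* = 0.75·8 = 6.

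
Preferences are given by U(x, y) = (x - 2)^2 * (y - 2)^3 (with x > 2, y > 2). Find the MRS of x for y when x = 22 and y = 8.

MU_x = 2·(x−2)·(y−2)^3, MU_y = 3·(x−2)^2·(y−2)^2.
MRS = (2/3)·(y−2)/(x−2).
At (22, 8): MRS = 0.2.
The indifference curve has slope −0.2 at this bundle.

MRS = 0.2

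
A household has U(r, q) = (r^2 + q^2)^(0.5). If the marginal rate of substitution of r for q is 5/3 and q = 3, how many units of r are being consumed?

For CES with ρ = 2, MRS = (q/r)^(-1).
Setting (3/r)^(-1) = 5/3 gives 3/r = 0.6 and r = 5.

r = 5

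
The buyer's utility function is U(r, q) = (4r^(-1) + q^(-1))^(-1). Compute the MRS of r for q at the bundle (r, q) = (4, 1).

For CES with ρ = -1, MRS = (4/1)·(q/r)^2.
At (4, 1): MRS = 0.25.
That is, one extra unit of r is worth 0.25 units of q at the margin.

MRS = 0.25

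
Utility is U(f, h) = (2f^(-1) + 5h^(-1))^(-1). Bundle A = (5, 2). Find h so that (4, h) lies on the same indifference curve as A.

U depends on (f, h) only through S = 2f^(-1) + 5h^(-1), so equal utility means equal S. At (5, 2): S = 2.9.
With f = 4: 2·4^(-1) = 0.5, so 5h^(-1) = 2.9 − 0.5 = 2.4, i.e. h^(-1) = 12/25.
Hence h = 1/(12/25) = 25/12.
Check: U(4, 25/12) = 0.3448.

h = 25/12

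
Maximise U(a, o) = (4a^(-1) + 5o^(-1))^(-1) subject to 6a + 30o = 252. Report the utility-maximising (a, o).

a* = 12, o* = 6

For CES with ρ = -1, MRS = (4/5)·(o/a)^2.
Tangency: set MRS = p_a/p_o = 6/30 = 0.2.
So (o/a)^2 = 0.25; taking the square root, o/a = 0.5, i.e. o = 0.5·a.
Substitute into the budget 6·a + 30·o = 252: 21·a = 252, so a* = 12 and o* = 0.5·12 = 6.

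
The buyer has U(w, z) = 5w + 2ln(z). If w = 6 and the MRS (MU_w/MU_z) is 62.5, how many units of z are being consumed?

MU_w = 5, MU_z = 2/z.
MRS = 5 ÷ (2/z).
MRS depends only on z: 2.5·z = 62.5 ⇒ z = 62.5/2.5 = 25.

z = 25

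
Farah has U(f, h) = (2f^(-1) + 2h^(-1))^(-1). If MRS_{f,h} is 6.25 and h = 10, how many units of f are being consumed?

For CES with ρ = -1, MRS = (h/f)^2.
Setting (10/f)^2 = 6.25 gives 10/f = 2.5 and f = 4.

f = 4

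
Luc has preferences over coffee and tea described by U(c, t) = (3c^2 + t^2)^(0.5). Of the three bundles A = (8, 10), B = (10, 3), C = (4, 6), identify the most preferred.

Evaluate utility at each bundle:
U(A) = 17.088.
U(B) = 17.578.
U(C) = 9.165.
Highest utility is B, so B ≻ A ≻ C.

Bundle B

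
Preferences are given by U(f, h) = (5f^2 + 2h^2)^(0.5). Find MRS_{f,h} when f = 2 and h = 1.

For CES with ρ = 2, MRS = (5/2)·(h/f)^(-1).
At (2, 1): MRS = 5.
That is, one extra unit of f is worth 5 units of h at the margin.

MRS = 5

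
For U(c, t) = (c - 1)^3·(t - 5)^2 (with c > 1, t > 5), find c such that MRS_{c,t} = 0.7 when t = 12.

c = 16

MU_c = 3·(c−1)^2·(t−5)^2, MU_t = 2·(c−1)^3·(t−5).
MRS = (3/2)·(t−5)/(c−1).
Substitute t = 12: MRS = 10.5/(c − 1). Setting this equal to 0.7 gives c − 1 = 10.5/0.7 = 15, so c = 16.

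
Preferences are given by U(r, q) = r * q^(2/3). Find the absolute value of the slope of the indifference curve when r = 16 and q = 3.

MU_r = q^(2/3) and MU_q = 2/3·r·q^(-1/3).
MRS = MU_r/MU_q = (1.5)·q/r.
At (16, 3): MRS = 9/32.
That is, one extra unit of r is worth 9/32 units of q at the margin.

MRS = 9/32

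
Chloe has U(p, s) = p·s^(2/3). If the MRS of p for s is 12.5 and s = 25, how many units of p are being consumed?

MU_p = s^(2/3) and MU_s = 2/3·p·s^(-1/3).
MRS = MU_p/MU_s = (1.5)·s/p.
Substitute s = 25: MRS = 37.5/p. Setting 37.5/p = 12.5 gives p = 37.5/12.5 = 3.

p = 3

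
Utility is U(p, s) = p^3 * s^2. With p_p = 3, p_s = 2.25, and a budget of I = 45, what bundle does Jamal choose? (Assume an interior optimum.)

MU_p = 3·p^2·s^2 and MU_s = 2·p^3·s.
MRS = MU_p/MU_s = (3/2)·s/p.
Tangency: set MRS = p_p/p_s = 3/2.25 = 4/3.
So (3/2)·s/p = 4/3, i.e. s = (8/9)·p.
Substitute into the budget 3·p + 2.25·s = 45: 5·p = 45, so p* = 9.
Then s* = (8/9)·9 = 8.

p* = 9, s* = 8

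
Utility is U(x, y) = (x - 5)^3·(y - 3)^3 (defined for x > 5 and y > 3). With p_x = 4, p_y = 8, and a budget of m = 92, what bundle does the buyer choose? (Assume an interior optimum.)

MU_x = 3·(x−5)^2·(y−3)^3, MU_y = 3·(x−5)^3·(y−3)^2.
MRS = (y−3)/(x−5).
Tangency: set MRS = p_x/p_y = 4/8 = 0.5.
So (y − 3)/(x − 5) = 0.5, i.e. (y − 3) = 0.5·(x − 5).
Rewrite the budget in excess-of-subsistence terms: 4·(x − 5) + 8·(y − 3) = 92 − 4·5 − 8·3 = 48.
Substituting, 8·(x − 5) = 48, so x − 5 = 6 and x* = 11.
Then y − 3 = 0.5·6 = 3, so y* = 6.

x* = 11, y* = 6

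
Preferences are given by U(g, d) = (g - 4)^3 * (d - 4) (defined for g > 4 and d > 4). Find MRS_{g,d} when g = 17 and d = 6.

MRS = 6/13

MU_g = 3·(g−4)^2·(d−4), MU_d = (g−4)^3.
MRS = (3/1)·(d−4)/(g−4).
At (17, 6): MRS = 6/13.
So at (17, 6) the consumer would give up 6/13 units of d for one more unit of g.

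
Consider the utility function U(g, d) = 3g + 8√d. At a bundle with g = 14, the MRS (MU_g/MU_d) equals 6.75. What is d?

MU_g = 3, MU_d = 8/(2√d).
MRS = 3 ÷ (8/(2√d)).
MRS depends only on d: 0.75·√d = 6.75 ⇒ √d = 6.75/0.75 = 9 ⇒ d = 81.

d = 81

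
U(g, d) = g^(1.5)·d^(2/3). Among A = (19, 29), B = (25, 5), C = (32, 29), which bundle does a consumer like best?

Bundle C

Evaluate utility at each bundle:
U(A) = 781.740.
U(B) = 365.502.
U(C) = 1708.665.
Highest utility is C, so C ≻ A ≻ B.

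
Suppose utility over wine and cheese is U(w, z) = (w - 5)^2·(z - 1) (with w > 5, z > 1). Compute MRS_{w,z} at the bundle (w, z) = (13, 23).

MU_w = 2·(w−5)·(z−1), MU_z = (w−5)^2.
MRS = (2/1)·(z−1)/(w−5).
At (13, 23): MRS = 5.5.
That is, one extra unit of w is worth 5.5 units of z at the margin.

MRS = 5.5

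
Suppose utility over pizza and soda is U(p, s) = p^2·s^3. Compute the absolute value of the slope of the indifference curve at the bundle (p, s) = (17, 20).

MU_p = 2·p·s^3 and MU_s = 3·p^2·s^2.
MRS = MU_p/MU_s = (2/3)·s/p.
At (17, 20): MRS = 40/51.
That is, one extra unit of p is worth 40/51 units of s at the margin.

MRS = 40/51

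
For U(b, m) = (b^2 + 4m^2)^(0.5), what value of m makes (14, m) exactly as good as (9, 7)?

U depends on (b, m) only through S = b^2 + 4m^2, so equal utility means equal S. At (9, 7): S = 277.
With b = 14: 14^2 = 196, so 4m^2 = 277 − 196 = 81, i.e. m^2 = 20.25.
Hence m = √20.25 = 4.5.
Check: U(14, 4.5) = 16.6433.

m = 4.5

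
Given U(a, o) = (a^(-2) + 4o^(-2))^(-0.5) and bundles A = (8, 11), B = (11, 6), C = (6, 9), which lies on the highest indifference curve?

Bundle A

Evaluate utility at each bundle:
U(A) = 4.532.
U(B) = 2.894.
U(C) = 3.600.
Highest utility is A, so A ≻ C ≻ B.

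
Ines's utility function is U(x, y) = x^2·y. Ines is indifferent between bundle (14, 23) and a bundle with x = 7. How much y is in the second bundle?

U(14, 23) = 4508.
Set U(7, y) = 4508 and solve.
With x = 7: 7^2 = 49, so y = 4508/49 = 92.
Check: U(7, 92) = 4508.

y = 92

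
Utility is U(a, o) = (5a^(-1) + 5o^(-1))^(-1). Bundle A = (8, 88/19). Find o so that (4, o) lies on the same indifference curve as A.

o = 11

U depends on (a, o) only through S = 5a^(-1) + 5o^(-1), so equal utility means equal S. At (8, 88/19): S = 75/44.
With a = 4: 5·4^(-1) = 1.25, so 5o^(-1) = 75/44 − 1.25 = 5/11, i.e. o^(-1) = 1/11.
Hence o = 1/(1/11) = 11.
Check: U(4, 11) = 0.5867.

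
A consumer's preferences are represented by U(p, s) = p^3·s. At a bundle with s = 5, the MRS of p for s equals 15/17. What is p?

p = 17

MU_p = 3·p^2·s and MU_s = p^3.
MRS = MU_p/MU_s = (3/1)·s/p.
Substitute s = 5: MRS = 15/p. Setting 15/p = 15/17 gives p = 15/(15/17) = 17.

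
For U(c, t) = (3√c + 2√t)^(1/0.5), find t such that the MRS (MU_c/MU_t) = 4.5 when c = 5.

t = 45

For CES with ρ = 0.5, MRS = (3/2)·√(t/c).
Setting (3/2)·√(t/5) = 4.5 gives √(t/5) = 3, so t/5 = 9 and t = 45.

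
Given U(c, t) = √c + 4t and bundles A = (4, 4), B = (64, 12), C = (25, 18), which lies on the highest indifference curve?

Bundle C

Evaluate utility at each bundle:
U(A) = 18.000.
U(B) = 56.000.
U(C) = 77.000.
Highest utility is C, so C ≻ B ≻ A.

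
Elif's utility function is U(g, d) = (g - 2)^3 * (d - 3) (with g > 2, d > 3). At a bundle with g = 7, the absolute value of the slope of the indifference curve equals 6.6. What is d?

d = 14

MU_g = 3·(g−2)^2·(d−3), MU_d = (g−2)^3.
MRS = (3/1)·(d−3)/(g−2).
Substitute g = 7: MRS = (d − 3)/(5/3). Setting this equal to 6.6 gives d − 3 = 6.6·(5/3) = 11, so d = 14.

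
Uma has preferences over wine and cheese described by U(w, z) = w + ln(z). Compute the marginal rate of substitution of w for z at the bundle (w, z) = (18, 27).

MRS = 27

MU_w = 1, MU_z = 1/z.
MRS = 1 ÷ (1/z).
At (18, 27): MRS = 27.
So at (18, 27) the consumer would give up 27 units of z for one more unit of w.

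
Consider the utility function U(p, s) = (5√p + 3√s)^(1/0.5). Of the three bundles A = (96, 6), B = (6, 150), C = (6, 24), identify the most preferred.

Bundle A

Evaluate utility at each bundle:
U(A) = 3174.000.
U(B) = 2400.000.
U(C) = 726.000.
Highest utility is A, so A ≻ B ≻ C.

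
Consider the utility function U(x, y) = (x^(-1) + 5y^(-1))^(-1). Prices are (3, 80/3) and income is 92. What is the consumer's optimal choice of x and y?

x* = 4, y* = 3

For CES with ρ = -1, MRS = (1/5)·(y/x)^2.
Tangency: set MRS = p_x/p_y = 3/(80/3) = 9/80.
So (y/x)^2 = 9/16; taking the square root, y/x = 0.75, i.e. y = 0.75·x.
Substitute into the budget 3·x + (80/3)·y = 92: 23·x = 92, so x* = 4 and y* = 0.75·4 = 3.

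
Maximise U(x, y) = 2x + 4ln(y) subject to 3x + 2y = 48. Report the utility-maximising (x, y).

MU_x = 2, MU_y = 4/y.
MRS = 2 ÷ (4/y).
Tangency: set MRS = p_x/p_y = 3/2 = 1.5.
MRS depends only on y: 0.5·y = 1.5 ⇒ y* = 1.5/0.5 = 3.
From the budget, 3·x = 48 − 2·3 = 42, so x* = 14.

x* = 14, y* = 3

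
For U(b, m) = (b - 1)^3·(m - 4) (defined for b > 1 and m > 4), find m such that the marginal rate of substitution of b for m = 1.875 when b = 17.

MU_b = 3·(b−1)^2·(m−4), MU_m = (b−1)^3.
MRS = (3/1)·(m−4)/(b−1).
Substitute b = 17: MRS = (m − 4)/(16/3). Setting this equal to 1.875 gives m − 4 = 1.875·(16/3) = 10, so m = 14.

m = 14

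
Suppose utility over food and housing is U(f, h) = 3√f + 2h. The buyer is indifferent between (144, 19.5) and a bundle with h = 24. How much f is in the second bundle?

f = 81

U(144, 19.5) = 75.
Set U(f, 24) = 75 and solve.
With h = 24: 3√f = 75 − 2·24 = 27, so √f = 9 and f = 81.
Check: U(81, 24) = 75.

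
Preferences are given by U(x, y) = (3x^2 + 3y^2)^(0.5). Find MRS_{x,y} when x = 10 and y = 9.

For CES with ρ = 2, MRS = (y/x)^(-1).
At (10, 9): MRS = 10/9.
That is, one extra unit of x is worth 10/9 units of y at the margin.

MRS = 10/9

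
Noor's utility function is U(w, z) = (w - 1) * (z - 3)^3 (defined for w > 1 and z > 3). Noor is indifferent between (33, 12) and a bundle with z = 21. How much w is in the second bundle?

U(33, 12) = 23328.
Set U(w, 21) = 23328 and solve.
With z = 21: (21 − 3)^3 = 5832, so (w − 1) = 23328/5832 = 4.
So w = 1 + 4 = 5.
Check: U(5, 21) = 23328.

w = 5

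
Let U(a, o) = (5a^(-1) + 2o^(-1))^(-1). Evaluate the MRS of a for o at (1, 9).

MRS = 202.5

For CES with ρ = -1, MRS = (5/2)·(o/a)^2.
At (1, 9): MRS = 202.5.
The indifference curve has slope −202.5 at this bundle.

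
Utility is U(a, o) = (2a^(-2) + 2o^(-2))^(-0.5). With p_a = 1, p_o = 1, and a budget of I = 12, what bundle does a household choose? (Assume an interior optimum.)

a* = 6, o* = 6

For CES with ρ = -2, MRS = (o/a)^3.
Tangency: set MRS = p_a/p_o = 1/1 = 1.
So (o/a)^3 = 1; taking the cube root, o/a = 1, i.e. o = a.
Substitute into the budget 1·a + 1·o = 12: 2·a = 12, so a* = 6 and o* = 6.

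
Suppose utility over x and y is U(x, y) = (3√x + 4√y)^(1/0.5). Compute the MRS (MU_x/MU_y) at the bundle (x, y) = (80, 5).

For CES with ρ = 0.5, MRS = (3/4)·√(y/x).
At (80, 5): MRS = 3/16.
That is, one extra unit of x is worth 3/16 units of y at the margin.

MRS = 3/16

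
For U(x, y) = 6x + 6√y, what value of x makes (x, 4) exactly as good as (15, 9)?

U(15, 9) = 108.
Set U(x, 4) = 108 and solve.
With y = 4: √4 = 2, so 6x = 108 − 6·2 = 96 and x = 16.
Check: U(16, 4) = 108.

x = 16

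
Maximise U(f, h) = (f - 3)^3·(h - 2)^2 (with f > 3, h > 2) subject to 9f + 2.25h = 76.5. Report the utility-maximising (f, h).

MU_f = 3·(f−3)^2·(h−2)^2, MU_h = 2·(f−3)^3·(h−2).
MRS = (3/2)·(h−2)/(f−3).
Tangency: set MRS = p_f/p_h = 9/2.25 = 4.
So (3/2)·(h − 2)/(f − 3) = 4, i.e. (h − 2) = (8/3)·(f − 3).
Rewrite the budget in excess-of-subsistence terms: 9·(f − 3) + 2.25·(h − 2) = 76.5 − 9·3 − 2.25·2 = 45.
Substituting, 15·(f − 3) = 45, so f − 3 = 3 and f* = 6.
Then h − 2 = (8/3)·3 = 8, so h* = 10.

f* = 6, h* = 10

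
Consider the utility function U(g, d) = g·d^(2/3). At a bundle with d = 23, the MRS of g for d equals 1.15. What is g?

MU_g = d^(2/3) and MU_d = 2/3·g·d^(-1/3).
MRS = MU_g/MU_d = (1.5)·d/g.
Substitute d = 23: MRS = 34.5/g. Setting 34.5/g = 1.15 gives g = 34.5/1.15 = 30.

g = 30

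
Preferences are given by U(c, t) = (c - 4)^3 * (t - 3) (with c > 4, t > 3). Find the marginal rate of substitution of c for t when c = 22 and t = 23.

MU_c = 3·(c−4)^2·(t−3), MU_t = (c−4)^3.
MRS = (3/1)·(t−3)/(c−4).
At (22, 23): MRS = 10/3.
That is, one extra unit of c is worth 10/3 units of t at the margin.

MRS = 10/3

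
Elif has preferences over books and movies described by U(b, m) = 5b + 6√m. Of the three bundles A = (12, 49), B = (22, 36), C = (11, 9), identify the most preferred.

Bundle B

Evaluate utility at each bundle:
U(A) = 102.000.
U(B) = 146.000.
U(C) = 73.000.
Highest utility is B, so B ≻ A ≻ C.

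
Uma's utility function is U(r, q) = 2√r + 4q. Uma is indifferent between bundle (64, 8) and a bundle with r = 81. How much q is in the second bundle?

U(64, 8) = 48.
Set U(81, q) = 48 and solve.
With r = 81: √81 = 9, so 4q = 48 − 2·9 = 30 and q = 7.5.
Check: U(81, 7.5) = 48.

q = 7.5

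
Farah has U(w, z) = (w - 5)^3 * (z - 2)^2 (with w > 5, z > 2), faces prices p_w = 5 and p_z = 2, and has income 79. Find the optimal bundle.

w* = 11, z* = 12

MU_w = 3·(w−5)^2·(z−2)^2, MU_z = 2·(w−5)^3·(z−2).
MRS = (3/2)·(z−2)/(w−5).
Tangency: set MRS = p_w/p_z = 5/2 = 2.5.
So (3/2)·(z − 2)/(w − 5) = 2.5, i.e. (z − 2) = (5/3)·(w − 5).
Rewrite the budget in excess-of-subsistence terms: 5·(w − 5) + 2·(z − 2) = 79 − 5·5 − 2·2 = 50.
Substituting, (25/3)·(w − 5) = 50, so w − 5 = 6 and w* = 11.
Then z − 2 = (5/3)·6 = 10, so z* = 12.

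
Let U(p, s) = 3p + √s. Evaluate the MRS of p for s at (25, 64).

MRS = 48

MU_p = 3, MU_s = 1/(2√s).
MRS = 3 ÷ (1/(2√s)).
At (25, 64): MRS = 48.
That is, one extra unit of p is worth 48 units of s at the margin.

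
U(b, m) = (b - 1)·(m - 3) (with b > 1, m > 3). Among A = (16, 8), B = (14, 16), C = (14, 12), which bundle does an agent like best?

Evaluate utility at each bundle:
U(A) = 75.
U(B) = 169.
U(C) = 117.
Highest utility is B, so B ≻ C ≻ A.

Bundle B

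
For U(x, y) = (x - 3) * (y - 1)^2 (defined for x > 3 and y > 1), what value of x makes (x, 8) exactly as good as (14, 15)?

x = 47

U(14, 15) = 2156.
Set U(x, 8) = 2156 and solve.
With y = 8: (8 − 1)^2 = 49, so (x − 3) = 2156/49 = 44.
So x = 3 + 44 = 47.
Check: U(47, 8) = 2156.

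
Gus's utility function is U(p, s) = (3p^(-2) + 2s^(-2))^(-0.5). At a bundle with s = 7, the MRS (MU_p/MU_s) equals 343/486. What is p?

For CES with ρ = -2, MRS = (3/2)·(s/p)^3.
Setting (3/2)·(7/p)^3 = 343/486 gives (7/p)^3 = 343/729, so 7/p = 7/9 and p = 9.

p = 9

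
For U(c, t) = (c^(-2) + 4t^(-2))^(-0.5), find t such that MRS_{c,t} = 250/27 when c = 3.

For CES with ρ = -2, MRS = (1/4)·(t/c)^3.
Setting (1/4)·(t/3)^3 = 250/27 gives (t/3)^3 = 1000/27, so t/3 = 10/3 and t = 10.

t = 10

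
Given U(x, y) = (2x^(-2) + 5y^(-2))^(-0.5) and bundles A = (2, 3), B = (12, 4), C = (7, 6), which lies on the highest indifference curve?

Bundle C

Evaluate utility at each bundle:
U(A) = 0.973.
U(B) = 1.750.
U(C) = 2.359.
Highest utility is C, so C ≻ B ≻ A.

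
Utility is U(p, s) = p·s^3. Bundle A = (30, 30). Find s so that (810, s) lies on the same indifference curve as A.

U(30, 30) = 810000.
Set U(810, s) = 810000 and solve.
With p = 810: s^3 = 810000/810 = 1000; taking the cube root, s = 10.
Check: U(810, 10) = 810000.

s = 10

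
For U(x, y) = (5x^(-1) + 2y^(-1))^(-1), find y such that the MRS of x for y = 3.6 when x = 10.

For CES with ρ = -1, MRS = (5/2)·(y/x)^2.
Setting (5/2)·(y/10)^2 = 3.6 gives (y/10)^2 = 36/25, so y/10 = 1.2 and y = 12.

y = 12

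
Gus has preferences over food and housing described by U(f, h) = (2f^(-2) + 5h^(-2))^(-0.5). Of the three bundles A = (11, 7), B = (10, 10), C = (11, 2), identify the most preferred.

Evaluate utility at each bundle:
U(A) = 2.904.
U(B) = 3.780.
U(C) = 0.889.
Highest utility is B, so B ≻ A ≻ C.

Bundle B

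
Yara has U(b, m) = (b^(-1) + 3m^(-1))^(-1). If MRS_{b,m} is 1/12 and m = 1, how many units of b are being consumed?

b = 2

For CES with ρ = -1, MRS = (1/3)·(m/b)^2.
Setting (1/3)·(1/b)^2 = 1/12 gives (1/b)^2 = 0.25, so 1/b = 0.5 and b = 2.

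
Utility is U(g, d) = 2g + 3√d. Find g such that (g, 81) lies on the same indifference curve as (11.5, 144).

g = 16

U(11.5, 144) = 59.
Set U(g, 81) = 59 and solve.
With d = 81: √81 = 9, so 2g = 59 − 3·9 = 32 and g = 16.
Check: U(16, 81) = 59.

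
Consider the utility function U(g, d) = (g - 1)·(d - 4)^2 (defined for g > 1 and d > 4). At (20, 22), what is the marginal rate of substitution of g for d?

MRS = 9/19

MU_g = (d−4)^2, MU_d = 2·(g−1)·(d−4).
MRS = (1/2)·(d−4)/(g−1).
At (20, 22): MRS = 9/19.
That is, one extra unit of g is worth 9/19 units of d at the margin.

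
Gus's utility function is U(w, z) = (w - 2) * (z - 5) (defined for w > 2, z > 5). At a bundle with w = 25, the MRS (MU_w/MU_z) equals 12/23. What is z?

z = 17

MU_w = (z−5), MU_z = (w−2).
MRS = (z−5)/(w−2).
Substitute w = 25: MRS = (z − 5)/23. Setting this equal to 12/23 gives z − 5 = (12/23)·23 = 12, so z = 17.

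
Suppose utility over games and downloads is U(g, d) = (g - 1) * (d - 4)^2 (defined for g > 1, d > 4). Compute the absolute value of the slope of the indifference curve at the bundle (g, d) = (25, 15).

MU_g = (d−4)^2, MU_d = 2·(g−1)·(d−4).
MRS = (1/2)·(d−4)/(g−1).
At (25, 15): MRS = 11/48.
That is, one extra unit of g is worth 11/48 units of d at the margin.

MRS = 11/48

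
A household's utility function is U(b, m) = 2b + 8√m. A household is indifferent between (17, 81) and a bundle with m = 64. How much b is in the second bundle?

U(17, 81) = 106.
Set U(b, 64) = 106 and solve.
With m = 64: √64 = 8, so 2b = 106 − 8·8 = 42 and b = 21.
Check: U(21, 64) = 106.

b = 21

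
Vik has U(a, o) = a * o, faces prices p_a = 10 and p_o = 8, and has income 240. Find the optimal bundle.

MU_a = o and MU_o = a.
MRS = MU_a/MU_o = o/a.
Tangency: set MRS = p_a/p_o = 10/8 = 1.25.
So o/a = 1.25, i.e. o = 1.25·a.
Substitute into the budget 10·a + 8·o = 240: 20·a = 240, so a* = 12.
Then o* = 1.25·12 = 15.

a* = 12, o* = 15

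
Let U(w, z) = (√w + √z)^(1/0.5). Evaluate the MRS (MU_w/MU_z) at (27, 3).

MRS = 1/3

For CES with ρ = 0.5, MRS = √(z/w).
At (27, 3): MRS = 1/3.
That is, one extra unit of w is worth 1/3 units of z at the margin.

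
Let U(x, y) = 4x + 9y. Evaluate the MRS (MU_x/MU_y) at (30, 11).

MRS = 4/9

MU_x = 4, MU_y = 9, so MRS = 4/9 at every bundle.
At (30, 11): MRS = 4/9.
The indifference curve has slope −4/9 at this bundle.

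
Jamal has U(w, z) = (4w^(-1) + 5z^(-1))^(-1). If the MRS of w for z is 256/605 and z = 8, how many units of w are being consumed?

For CES with ρ = -1, MRS = (4/5)·(z/w)^2.
Setting (4/5)·(8/w)^2 = 256/605 gives (8/w)^2 = 64/121, so 8/w = 8/11 and w = 11.

w = 11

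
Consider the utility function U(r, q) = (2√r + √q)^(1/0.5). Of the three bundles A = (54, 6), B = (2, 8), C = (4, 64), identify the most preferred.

Bundle A

Evaluate utility at each bundle:
U(A) = 294.000.
U(B) = 32.000.
U(C) = 144.000.
Highest utility is A, so A ≻ C ≻ B.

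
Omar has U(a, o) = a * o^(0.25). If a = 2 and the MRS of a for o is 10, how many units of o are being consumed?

MU_a = o^(0.25) and MU_o = 0.25·a·o^(-0.75).
MRS = MU_a/MU_o = (4)·o/a.
Substitute a = 2: MRS = o/0.5. Setting o/0.5 = 10 gives o = 10·0.5 = 5.

o = 5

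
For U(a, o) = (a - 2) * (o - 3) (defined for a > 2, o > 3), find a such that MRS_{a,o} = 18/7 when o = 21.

a = 9

MU_a = (o−3), MU_o = (a−2).
MRS = (o−3)/(a−2).
Substitute o = 21: MRS = 18/(a − 2). Setting this equal to 18/7 gives a − 2 = 18/(18/7) = 7, so a = 9.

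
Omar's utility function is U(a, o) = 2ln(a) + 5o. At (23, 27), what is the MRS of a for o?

MU_a = 2/a, MU_o = 5.
MRS = 2/a ÷ 5.
At (23, 27): MRS = 2/115.
So at (23, 27) the consumer would give up 2/115 units of o for one more unit of a.

MRS = 2/115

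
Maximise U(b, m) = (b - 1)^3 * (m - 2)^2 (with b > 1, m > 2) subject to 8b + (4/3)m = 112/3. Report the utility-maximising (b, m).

b* = 3, m* = 10

MU_b = 3·(b−1)^2·(m−2)^2, MU_m = 2·(b−1)^3·(m−2).
MRS = (3/2)·(m−2)/(b−1).
Tangency: set MRS = p_b/p_m = 8/(4/3) = 6.
So (3/2)·(m − 2)/(b − 1) = 6, i.e. (m − 2) = 4·(b − 1).
Rewrite the budget in excess-of-subsistence terms: 8·(b − 1) + (4/3)·(m − 2) = 112/3 − 8·1 − (4/3)·2 = 80/3.
Substituting, (40/3)·(b − 1) = 80/3, so b − 1 = 2 and b* = 3.
Then m − 2 = 4·2 = 8, so m* = 10.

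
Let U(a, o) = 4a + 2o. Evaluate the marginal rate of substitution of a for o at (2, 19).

MRS = 2

MU_a = 4, MU_o = 2, so MRS = 4/2 = 2 at every bundle.
At (2, 19): MRS = 2.
So at (2, 19) the consumer would give up 2 units of o for one more unit of a.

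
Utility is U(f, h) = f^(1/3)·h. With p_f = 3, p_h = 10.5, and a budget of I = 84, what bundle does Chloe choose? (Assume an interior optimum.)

MU_f = 1/3·f^(-2/3)·h and MU_h = f^(1/3).
MRS = MU_f/MU_h = (1/3)·h/f.
Tangency: set MRS = p_f/p_h = 3/10.5 = 2/7.
So (1/3)·h/f = 2/7, i.e. h = (6/7)·f.
Substitute into the budget 3·f + 10.5·h = 84: 12·f = 84, so f* = 7.
Then h* = (6/7)·7 = 6.

f* = 7, h* = 6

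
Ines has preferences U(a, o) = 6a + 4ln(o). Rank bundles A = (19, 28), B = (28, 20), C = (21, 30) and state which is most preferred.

Bundle B

Evaluate utility at each bundle:
U(A) = 127.329.
U(B) = 179.983.
U(C) = 139.605.
Highest utility is B, so B ≻ C ≻ A.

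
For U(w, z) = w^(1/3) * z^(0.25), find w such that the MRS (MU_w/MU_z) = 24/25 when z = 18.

MU_w = 1/3·w^(-2/3)·z^(0.25) and MU_z = 0.25·w^(1/3)·z^(-0.75).
MRS = MU_w/MU_z = (4/3)·z/w.
Substitute z = 18: MRS = 24/w. Setting 24/w = 24/25 gives w = 24/(24/25) = 25.

w = 25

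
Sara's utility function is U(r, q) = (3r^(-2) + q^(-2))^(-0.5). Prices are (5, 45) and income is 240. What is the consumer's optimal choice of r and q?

For CES with ρ = -2, MRS = (3/1)·(q/r)^3.
Tangency: set MRS = p_r/p_q = 5/45 = 1/9.
So (q/r)^3 = 1/27; taking the cube root, q/r = 1/3, i.e. q = (1/3)·r.
Substitute into the budget 5·r + 45·q = 240: 20·r = 240, so r* = 12 and q* = (1/3)·12 = 4.

r* = 12, q* = 4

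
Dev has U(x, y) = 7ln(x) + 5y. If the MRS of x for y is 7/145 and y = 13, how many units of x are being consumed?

x = 29

MU_x = 7/x, MU_y = 5.
MRS = 7/x ÷ 5.
MRS depends only on x: 1.4/x = 7/145 ⇒ x = 1.4/(7/145) = 29.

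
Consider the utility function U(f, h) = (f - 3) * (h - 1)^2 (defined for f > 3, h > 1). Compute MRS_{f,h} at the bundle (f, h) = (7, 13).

MU_f = (h−1)^2, MU_h = 2·(f−3)·(h−1).
MRS = (1/2)·(h−1)/(f−3).
At (7, 13): MRS = 1.5.
The indifference curve has slope −1.5 at this bundle.

MRS = 1.5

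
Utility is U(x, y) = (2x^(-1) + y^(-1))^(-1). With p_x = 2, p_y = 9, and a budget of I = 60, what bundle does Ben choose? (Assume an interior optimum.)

x* = 12, y* = 4

For CES with ρ = -1, MRS = (2/1)·(y/x)^2.
Tangency: set MRS = p_x/p_y = 2/9.
So (y/x)^2 = 1/9; taking the square root, y/x = 1/3, i.e. y = (1/3)·x.
Substitute into the budget 2·x + 9·y = 60: 5·x = 60, so x* = 12 and y* = (1/3)·12 = 4.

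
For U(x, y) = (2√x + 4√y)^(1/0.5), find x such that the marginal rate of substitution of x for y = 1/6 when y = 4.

For CES with ρ = 0.5, MRS = (2/4)·√(y/x).
Setting (2/4)·√(4/x) = 1/6 gives √(4/x) = 1/3, so 4/x = 1/9 and x = 36.

x = 36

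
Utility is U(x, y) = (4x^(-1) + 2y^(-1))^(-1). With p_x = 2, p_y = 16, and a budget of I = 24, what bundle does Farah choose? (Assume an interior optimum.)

x* = 4, y* = 1

For CES with ρ = -1, MRS = (4/2)·(y/x)^2.
Tangency: set MRS = p_x/p_y = 2/16 = 0.125.
So (y/x)^2 = 1/16; taking the square root, y/x = 0.25, i.e. y = 0.25·x.
Substitute into the budget 2·x + 16·y = 24: 6·x = 24, so x* = 4 and y* = 0.25·4 = 1.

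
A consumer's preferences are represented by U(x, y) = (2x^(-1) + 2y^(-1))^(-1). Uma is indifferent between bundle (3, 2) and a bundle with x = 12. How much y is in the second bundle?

y = 4/3

U depends on (x, y) only through S = 2x^(-1) + 2y^(-1), so equal utility means equal S. At (3, 2): S = 5/3.
With x = 12: 2·12^(-1) = 1/6, so 2y^(-1) = 5/3 − 1/6 = 1.5, i.e. y^(-1) = 0.75.
Hence y = 1/0.75 = 4/3.
Check: U(12, 4/3) = 0.6.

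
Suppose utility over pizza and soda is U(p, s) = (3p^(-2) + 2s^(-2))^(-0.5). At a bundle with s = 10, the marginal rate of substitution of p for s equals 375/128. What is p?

p = 8

For CES with ρ = -2, MRS = (3/2)·(s/p)^3.
Setting (3/2)·(10/p)^3 = 375/128 gives (10/p)^3 = 125/64, so 10/p = 1.25 and p = 8.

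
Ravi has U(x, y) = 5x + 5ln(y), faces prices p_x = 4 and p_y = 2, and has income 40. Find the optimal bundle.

MU_x = 5, MU_y = 5/y.
MRS = 5 ÷ (5/y).
Tangency: set MRS = p_x/p_y = 4/2 = 2.
MRS depends only on y: y = 2 ⇒ y* = 2.
From the budget, 4·x = 40 − 2·2 = 36, so x* = 9.

x* = 9, y* = 2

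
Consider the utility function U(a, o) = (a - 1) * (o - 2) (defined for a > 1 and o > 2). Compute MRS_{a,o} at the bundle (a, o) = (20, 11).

MU_a = (o−2), MU_o = (a−1).
MRS = (o−2)/(a−1).
At (20, 11): MRS = 9/19.
So at (20, 11) the consumer would give up 9/19 units of o for one more unit of a.

MRS = 9/19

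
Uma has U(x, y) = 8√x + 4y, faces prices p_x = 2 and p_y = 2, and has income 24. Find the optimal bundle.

x* = 1, y* = 11

MU_x = 8/(2√x), MU_y = 4.
MRS = 8/(2√x) ÷ 4.
Tangency: set MRS = p_x/p_y = 2/2 = 1.
MRS depends only on x: 1/√x = 1 ⇒ √x = 1/1 = 1 ⇒ x* = 1.
From the budget, 2·y = 24 − 2·1 = 22, so y* = 11.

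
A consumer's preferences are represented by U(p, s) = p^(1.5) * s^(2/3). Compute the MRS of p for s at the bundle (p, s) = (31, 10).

MRS = 45/62

MU_p = 1.5·√p·s^(2/3) and MU_s = 2/3·p^(1.5)·s^(-1/3).
MRS = MU_p/MU_s = (2.25)·s/p.
At (31, 10): MRS = 45/62.
That is, one extra unit of p is worth 45/62 units of s at the margin.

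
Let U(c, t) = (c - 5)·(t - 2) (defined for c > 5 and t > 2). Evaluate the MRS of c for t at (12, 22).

MRS = 20/7

MU_c = (t−2), MU_t = (c−5).
MRS = (t−2)/(c−5).
At (12, 22): MRS = 20/7.
So at (12, 22) the consumer would give up 20/7 units of t for one more unit of c.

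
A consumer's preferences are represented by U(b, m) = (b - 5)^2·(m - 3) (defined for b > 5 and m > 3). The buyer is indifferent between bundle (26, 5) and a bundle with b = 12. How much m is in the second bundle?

U(26, 5) = 882.
Set U(12, m) = 882 and solve.
With b = 12: (12 − 5)^2 = 49, so (m − 3) = 882/49 = 18.
So m = 3 + 18 = 21.
Check: U(12, 21) = 882.

m = 21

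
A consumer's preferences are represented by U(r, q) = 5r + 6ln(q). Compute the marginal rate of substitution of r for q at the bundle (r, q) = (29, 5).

MU_r = 5, MU_q = 6/q.
MRS = 5 ÷ (6/q).
At (29, 5): MRS = 25/6.
So at (29, 5) the consumer would give up 25/6 units of q for one more unit of r.

MRS = 25/6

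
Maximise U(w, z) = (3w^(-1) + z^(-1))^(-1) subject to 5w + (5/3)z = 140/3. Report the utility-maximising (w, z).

w* = 7, z* = 7

For CES with ρ = -1, MRS = (3/1)·(z/w)^2.
Tangency: set MRS = p_w/p_z = 5/(5/3) = 3.
So (z/w)^2 = 1; taking the square root, z/w = 1, i.e. z = w.
Substitute into the budget 5·w + (5/3)·z = 140/3: (20/3)·w = 140/3, so w* = 7 and z* = 7.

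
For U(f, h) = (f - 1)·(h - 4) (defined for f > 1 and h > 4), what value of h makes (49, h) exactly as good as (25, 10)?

U(25, 10) = 144.
Set U(49, h) = 144 and solve.
With f = 49: (49 − 1) = 48, so (h − 4) = 144/48 = 3.
So h = 4 + 3 = 7.
Check: U(49, 7) = 144.

h = 7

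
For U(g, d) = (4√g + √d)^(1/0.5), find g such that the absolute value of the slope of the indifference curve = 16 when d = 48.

For CES with ρ = 0.5, MRS = (4/1)·√(d/g).
Setting (4/1)·√(48/g) = 16 gives √(48/g) = 4, so 48/g = 16 and g = 3.

g = 3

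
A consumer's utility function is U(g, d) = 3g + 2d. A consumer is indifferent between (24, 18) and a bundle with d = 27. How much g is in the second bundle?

U(24, 18) = 108.
Set U(g, 27) = 108 and solve.
3g + 2·27 = 108 ⇒ 3g = 54 ⇒ g = 18.
Check: U(18, 27) = 108.

g = 18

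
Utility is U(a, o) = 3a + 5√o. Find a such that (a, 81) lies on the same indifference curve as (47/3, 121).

U(47/3, 121) = 102.
Set U(a, 81) = 102 and solve.
With o = 81: √81 = 9, so 3a = 102 − 5·9 = 57 and a = 19.
Check: U(19, 81) = 102.

a = 19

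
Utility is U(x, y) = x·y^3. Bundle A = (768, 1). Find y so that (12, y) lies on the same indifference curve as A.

y = 4

U(768, 1) = 768.
Set U(12, y) = 768 and solve.
With x = 12: y^3 = 768/12 = 64; taking the cube root, y = 4.
Check: U(12, 4) = 768.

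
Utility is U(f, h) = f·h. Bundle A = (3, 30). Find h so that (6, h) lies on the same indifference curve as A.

h = 15

U(3, 30) = 90.
Set U(6, h) = 90 and solve.
With f = 6: h = 90/6 = 15.
Check: U(6, 15) = 90.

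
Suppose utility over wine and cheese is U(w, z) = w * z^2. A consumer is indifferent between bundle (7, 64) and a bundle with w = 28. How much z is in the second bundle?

U(7, 64) = 28672.
Set U(28, z) = 28672 and solve.
With w = 28: z^2 = 28672/28 = 1024; taking the square root, z = 32.
Check: U(28, 32) = 28672.

z = 32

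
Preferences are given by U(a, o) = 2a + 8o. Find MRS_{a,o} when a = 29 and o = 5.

MU_a = 2, MU_o = 8, so MRS = 2/8 = 0.25 at every bundle.
At (29, 5): MRS = 0.25.
That is, one extra unit of a is worth 0.25 units of o at the margin.

MRS = 0.25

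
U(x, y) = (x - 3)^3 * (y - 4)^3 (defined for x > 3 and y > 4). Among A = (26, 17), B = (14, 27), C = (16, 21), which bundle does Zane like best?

Evaluate utility at each bundle:
U(A) = 26730899.
U(B) = 16194277.
U(C) = 10793861.
Highest utility is A, so A ≻ B ≻ C.

Bundle A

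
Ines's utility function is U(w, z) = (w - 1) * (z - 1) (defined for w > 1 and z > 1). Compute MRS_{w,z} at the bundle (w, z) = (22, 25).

MRS = 8/7

MU_w = (z−1), MU_z = (w−1).
MRS = (z−1)/(w−1).
At (22, 25): MRS = 8/7.
That is, one extra unit of w is worth 8/7 units of z at the margin.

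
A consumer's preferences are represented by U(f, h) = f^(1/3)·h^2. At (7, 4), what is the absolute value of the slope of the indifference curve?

MRS = 2/21

MU_f = 1/3·f^(-2/3)·h^2 and MU_h = 2·f^(1/3)·h.
MRS = MU_f/MU_h = (1/6)·h/f.
At (7, 4): MRS = 2/21.
The indifference curve has slope −2/21 at this bundle.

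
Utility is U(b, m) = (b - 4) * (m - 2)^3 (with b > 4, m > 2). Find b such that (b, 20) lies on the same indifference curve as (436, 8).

b = 20

U(436, 8) = 93312.
Set U(b, 20) = 93312 and solve.
With m = 20: (20 − 2)^3 = 5832, so (b − 4) = 93312/5832 = 16.
So b = 4 + 16 = 20.
Check: U(20, 20) = 93312.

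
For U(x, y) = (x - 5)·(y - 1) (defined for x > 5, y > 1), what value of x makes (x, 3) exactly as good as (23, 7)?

U(23, 7) = 108.
Set U(x, 3) = 108 and solve.
With y = 3: (3 − 1) = 2, so (x − 5) = 108/2 = 54.
So x = 5 + 54 = 59.
Check: U(59, 3) = 108.

x = 59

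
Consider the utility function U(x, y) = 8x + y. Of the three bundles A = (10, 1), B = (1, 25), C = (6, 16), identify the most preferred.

Bundle A

Evaluate utility at each bundle:
U(A) = 81.
U(B) = 33.
U(C) = 64.
Highest utility is A, so A ≻ C ≻ B.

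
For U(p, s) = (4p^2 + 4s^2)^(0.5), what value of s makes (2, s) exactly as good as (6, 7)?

U depends on (p, s) only through S = 4p^2 + 4s^2, so equal utility means equal S. At (6, 7): S = 340.
With p = 2: 4·2^2 = 16, so 4s^2 = 340 − 16 = 324, i.e. s^2 = 81.
Hence s = √81 = 9.
Check: U(2, 9) = 18.4391.

s = 9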